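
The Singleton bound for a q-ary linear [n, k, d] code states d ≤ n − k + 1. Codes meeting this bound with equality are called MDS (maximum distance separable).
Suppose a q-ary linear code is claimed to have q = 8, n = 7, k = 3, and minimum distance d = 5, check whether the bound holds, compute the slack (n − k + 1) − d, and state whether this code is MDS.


Singleton RHS = n − k + 1 = 5, slack = 0, bound satisfied, MDS.

Singleton bound: d ≤ n − k + 1.
Here n = 7, k = 3, so n − k + 1 = 5.
Given d = 5, check d ≤ 5: YES.
Slack = (n − k + 1) − d = 0.
The code is MDS (slack = 0).
Description: the claimed parameters are [7, 3, 5]_8; such a code would be MDS (meets Singleton bound).


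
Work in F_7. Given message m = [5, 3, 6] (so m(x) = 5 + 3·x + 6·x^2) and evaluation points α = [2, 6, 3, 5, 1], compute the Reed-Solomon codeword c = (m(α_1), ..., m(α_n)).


c = [0, 1, 5, 2, 0]

Message polynomial: m(x) = 5 + 3·x + 6·x^2 (mod 7).
For each evaluation point α_i, compute m(α_i) mod 7:
  α_1 = 2: Horner steps 6 → 1 → 0, so m(2) = 0.
  α_2 = 6: Horner steps 6 → 4 → 1, so m(6) = 1.
  α_3 = 3: Horner steps 6 → 0 → 5, so m(3) = 5.
  α_4 = 5: Horner steps 6 → 5 → 2, so m(5) = 2.
  α_5 = 1: Horner steps 6 → 2 → 0, so m(1) = 0.
Codeword c = [0, 1, 5, 2, 0] ∈ F_7^5.


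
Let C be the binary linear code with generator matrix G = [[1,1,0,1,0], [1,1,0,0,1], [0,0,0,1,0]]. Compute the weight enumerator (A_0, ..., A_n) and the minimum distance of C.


Weight distribution: A_0 = 1, A_1 = 2, A_2 = 2, A_3 = 2, A_4 = 1. Minimum distance d = 1.

Enumerate all 2^3 = 8 messages m ∈ F_2^3.
For each, compute codeword c = mG in F_2^5, then tally its weight.
  m = 000 → c = 00000, weight = 0.
  m = 100 → c = 11010, weight = 3.
  m = 010 → c = 11001, weight = 3.
  m = 110 → c = 00011, weight = 2.
  m = 001 → c = 00010, weight = 1.
  m = 101 → c = 11000, weight = 2.
  m = 011 → c = 11011, weight = 4.
  m = 111 → c = 00001, weight = 1.
Tally weights:
  weight 0: 1 codewords.
  weight 1: 2 codewords.
  weight 2: 2 codewords.
  weight 3: 2 codewords.
  weight 4: 1 codewords.
Minimum distance d = smallest w > 0 with A_w > 0 = 1.
Sanity: Σ A_w = 8 = 2^3 = 8 ✓.


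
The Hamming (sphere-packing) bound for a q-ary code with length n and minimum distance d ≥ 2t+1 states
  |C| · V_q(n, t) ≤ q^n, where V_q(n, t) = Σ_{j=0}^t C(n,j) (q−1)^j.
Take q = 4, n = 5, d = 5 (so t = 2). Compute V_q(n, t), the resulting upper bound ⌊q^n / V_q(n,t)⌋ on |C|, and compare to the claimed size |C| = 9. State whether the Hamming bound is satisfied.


V_q(n, t) = 106, q^n = 1024, Hamming bound = 9, |C| = 9 ≤ bound (satisfied).

Step 1: Compute V_q(n, t) = Σ_{j=0}^2 C(n, j) (q−1)^j.
  j = 0: C(5,0)·(3)^0 = 1·1 = 1.
  j = 1: C(5,1)·(3)^1 = 5·3 = 15.
  j = 2: C(5,2)·(3)^2 = 10·9 = 90.
  V_q(n, t) = 1 + 15 + 90 = 106.
Step 2: q^n = 4^5 = 1024.
Step 3: Hamming bound ⌊q^n / V_q(n,t)⌋ = ⌊1024/106⌋ = 9.
Step 4: Compare |C| = 9 to 9: satisfied.
The claimed |C| lies at the Hamming bound (tight).


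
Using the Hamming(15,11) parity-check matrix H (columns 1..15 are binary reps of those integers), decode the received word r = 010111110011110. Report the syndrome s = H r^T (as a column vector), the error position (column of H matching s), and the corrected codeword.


s = (1, 1, 1, 0)^T, error position = 14, corrected codeword c = 010111110011100

Compute s = H r^T mod 2 one row at a time:
  s_1 = 1 + 0 + 0 + 1 + 1 + 1 + 1 + 0 = 5 ≡ 1 (mod 2).
  s_2 = 1 + 1 + 1 + 1 + 1 + 1 + 1 + 0 = 7 ≡ 1 (mod 2).
  s_3 = 1 + 0 + 1 + 1 + 0 + 1 + 1 + 0 = 5 ≡ 1 (mod 2).
  s_4 = 0 + 0 + 1 + 1 + 0 + 1 + 1 + 0 = 4 ≡ 0 (mod 2).
s = (1, 1, 1, 0)^T — this equals column 14 of H (binary 1110), so error is at position 14.
Correct: flip bit 14 of r = 010111110011110 to get c = 010111110011100.


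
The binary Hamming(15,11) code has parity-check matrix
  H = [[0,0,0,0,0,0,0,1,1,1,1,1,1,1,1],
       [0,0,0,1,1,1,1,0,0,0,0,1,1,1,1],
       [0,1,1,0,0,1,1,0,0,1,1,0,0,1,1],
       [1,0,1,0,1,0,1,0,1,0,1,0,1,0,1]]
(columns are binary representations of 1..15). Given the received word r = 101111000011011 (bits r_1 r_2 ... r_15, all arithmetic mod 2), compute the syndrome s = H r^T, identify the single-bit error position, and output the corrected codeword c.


s = (0, 0, 1, 1)^T, error position = 3, corrected codeword c = 100111000011011

Compute s = H r^T mod 2 one row at a time:
  s_1 = 0 + 0 + 0 + 1 + 1 + 0 + 1 + 1 = 4 ≡ 0 (mod 2).
  s_2 = 1 + 1 + 1 + 0 + 1 + 0 + 1 + 1 = 6 ≡ 0 (mod 2).
  s_3 = 0 + 1 + 1 + 0 + 0 + 1 + 1 + 1 = 5 ≡ 1 (mod 2).
  s_4 = 1 + 1 + 1 + 0 + 0 + 1 + 0 + 1 = 5 ≡ 1 (mod 2).
s = (0, 0, 1, 1)^T — this equals column 3 of H (binary 0011), so error is at position 3.
Correct: flip bit 3 of r = 101111000011011 to get c = 100111000011011.


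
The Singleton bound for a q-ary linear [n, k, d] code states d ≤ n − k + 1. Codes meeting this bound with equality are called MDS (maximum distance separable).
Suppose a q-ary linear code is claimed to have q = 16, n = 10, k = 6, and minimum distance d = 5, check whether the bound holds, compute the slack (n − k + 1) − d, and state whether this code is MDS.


Singleton RHS = n − k + 1 = 5, slack = 0, bound satisfied, MDS.

Singleton bound: d ≤ n − k + 1.
Here n = 10, k = 6, so n − k + 1 = 5.
Given d = 5, check d ≤ 5: YES.
Slack = (n − k + 1) − d = 0.
The code is MDS (slack = 0).
Description: the claimed parameters are [10, 6, 5]_16; such a code would be MDS (meets Singleton bound).


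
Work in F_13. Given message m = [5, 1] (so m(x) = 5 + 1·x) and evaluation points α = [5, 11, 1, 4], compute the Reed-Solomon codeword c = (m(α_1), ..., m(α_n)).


c = [10, 3, 6, 9]

Message polynomial: m(x) = 5 + 1·x (mod 13).
For each evaluation point α_i, compute m(α_i) mod 13:
  α_1 = 5: Horner steps 1 → 10, so m(5) = 10.
  α_2 = 11: Horner steps 1 → 3, so m(11) = 3.
  α_3 = 1: Horner steps 1 → 6, so m(1) = 6.
  α_4 = 4: Horner steps 1 → 9, so m(4) = 9.
Codeword c = [10, 3, 6, 9] ∈ F_13^4.


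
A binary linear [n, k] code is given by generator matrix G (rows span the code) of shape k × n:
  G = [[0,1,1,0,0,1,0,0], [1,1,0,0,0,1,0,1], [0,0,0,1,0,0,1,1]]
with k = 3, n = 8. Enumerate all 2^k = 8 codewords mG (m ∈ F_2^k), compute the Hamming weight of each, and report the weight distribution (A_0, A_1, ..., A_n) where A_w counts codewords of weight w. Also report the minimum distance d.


Weight distribution: A_0 = 1, A_3 = 3, A_4 = 2, A_5 = 1, A_6 = 1. Minimum distance d = 3.

Enumerate all 2^3 = 8 messages m ∈ F_2^3.
For each, compute codeword c = mG in F_2^8, then tally its weight.
  m = 000 → c = 00000000, weight = 0.
  m = 100 → c = 01100100, weight = 3.
  m = 010 → c = 11000101, weight = 4.
  m = 110 → c = 10100001, weight = 3.
  m = 001 → c = 00010011, weight = 3.
  m = 101 → c = 01110111, weight = 6.
  m = 011 → c = 11010110, weight = 5.
  m = 111 → c = 10110010, weight = 4.
Tally weights:
  weight 0: 1 codewords.
  weight 3: 3 codewords.
  weight 4: 2 codewords.
  weight 5: 1 codewords.
  weight 6: 1 codewords.
Minimum distance d = smallest w > 0 with A_w > 0 = 3.
Sanity: Σ A_w = 8 = 2^3 = 8 ✓.


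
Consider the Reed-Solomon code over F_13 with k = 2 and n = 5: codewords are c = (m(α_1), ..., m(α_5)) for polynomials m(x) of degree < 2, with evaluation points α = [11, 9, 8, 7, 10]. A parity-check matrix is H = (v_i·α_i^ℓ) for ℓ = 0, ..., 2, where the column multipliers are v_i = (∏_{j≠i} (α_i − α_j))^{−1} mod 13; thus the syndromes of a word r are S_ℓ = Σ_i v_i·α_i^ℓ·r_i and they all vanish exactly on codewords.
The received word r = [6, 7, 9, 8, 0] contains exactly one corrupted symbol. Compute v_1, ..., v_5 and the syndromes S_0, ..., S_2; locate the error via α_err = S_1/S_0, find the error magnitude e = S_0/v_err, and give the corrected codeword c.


S = (3, 11, 10), error at position 3, error magnitude e = 8, c = [6, 7, 1, 8, 0].

Step 1: column multipliers v_i = (∏_{j≠i}(α_i − α_j))^{−1} mod 13.
  i = 1 (α = 11): (11−9)(11−8)(11−7)(11−10) = 2·3·4·1 = 24 ≡ 11, so v_1 = 11^{−1} = 6 (mod 13).
  i = 2 (α = 9): (9−11)(9−8)(9−7)(9−10) = (−2)·1·2·(−1) = 4 ≡ 4, so v_2 = 4^{−1} = 10 (mod 13).
  i = 3 (α = 8): (8−11)(8−9)(8−7)(8−10) = (−3)·(−1)·1·(−2) = −6 ≡ 7, so v_3 = 7^{−1} = 2 (mod 13).
  i = 4 (α = 7): (7−11)(7−9)(7−8)(7−10) = (−4)·(−2)·(−1)·(−3) = 24 ≡ 11, so v_4 = 11^{−1} = 6 (mod 13).
  i = 5 (α = 10): (10−11)(10−9)(10−8)(10−7) = (−1)·1·2·3 = −6 ≡ 7, so v_5 = 7^{−1} = 2 (mod 13).
  v = [6, 10, 2, 6, 2].
Step 2: syndromes of r = [6, 7, 9, 8, 0] (all sums mod 13).
  S_0 = Σ v_i r_i = 6·6 + 10·7 + 2·9 + 6·8 + 2·0 = 172 ≡ 3.
  S_1 = Σ v_i α_i r_i = 6·11·6 + 10·9·7 + 2·8·9 + 6·7·8 + 2·10·0 = 1506 ≡ 11.
  α_i^2 mod 13 = [4, 3, 12, 10, 9].
  S_2 = Σ v_i α_i^2 r_i = 6·4·6 + 10·3·7 + 2·12·9 + 6·10·8 + 2·9·0 = 1050 ≡ 10.
  S = (3, 11, 10) ≠ 0, so r is not a codeword (an error is present).
Step 3: locate the error. For a single error e at position i, S_ℓ = v_i·e·α_i^ℓ, so α_err = S_1/S_0.
  S_0^{−1} = 3^{−1} = 9 (mod 13), so α_err = 11·9 = 99 ≡ 8 = α_3. Error position i = 3.
  Consistency check: S_2/S_1 = 10·6 = 60 ≡ 8 = α_err ✓ (single-error assumption holds).
Step 4: error magnitude e = S_0/v_3 = S_0·∏_{j≠3}(α_3 − α_j) = 3·7 = 21 ≡ 8 (mod 13).
Step 5: correct position 3: c_3 = r_3 − e = 9 − 8 ≡ 1 (mod 13). Hence c = [6, 7, 1, 8, 0].
  Check: interpolating c through the α_i gives m(x) = 5 + 6·x (degree < 2) with m(α_i) = c_i for every i, so c is indeed a codeword.


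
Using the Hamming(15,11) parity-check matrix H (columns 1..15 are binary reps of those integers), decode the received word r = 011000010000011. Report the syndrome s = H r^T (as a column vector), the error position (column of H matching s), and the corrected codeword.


s = (1, 0, 0, 0)^T, error position = 8, corrected codeword c = 011000000000011

Compute s = H r^T mod 2 one row at a time:
  s_1 = 1 + 0 + 0 + 0 + 0 + 0 + 1 + 1 = 3 ≡ 1 (mod 2).
  s_2 = 0 + 0 + 0 + 0 + 0 + 0 + 1 + 1 = 2 ≡ 0 (mod 2).
  s_3 = 1 + 1 + 0 + 0 + 0 + 0 + 1 + 1 = 4 ≡ 0 (mod 2).
  s_4 = 0 + 1 + 0 + 0 + 0 + 0 + 0 + 1 = 2 ≡ 0 (mod 2).
s = (1, 0, 0, 0)^T — this equals column 8 of H (binary 1000), so error is at position 8.
Correct: flip bit 8 of r = 011000010000011 to get c = 011000000000011.


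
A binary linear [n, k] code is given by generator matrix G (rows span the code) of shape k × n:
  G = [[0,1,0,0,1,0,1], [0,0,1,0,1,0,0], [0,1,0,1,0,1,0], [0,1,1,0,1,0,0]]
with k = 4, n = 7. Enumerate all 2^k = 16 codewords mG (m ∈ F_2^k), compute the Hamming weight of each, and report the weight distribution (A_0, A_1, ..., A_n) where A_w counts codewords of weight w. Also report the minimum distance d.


Weight distribution: A_0 = 1, A_1 = 1, A_2 = 4, A_3 = 4, A_4 = 3, A_5 = 3. Minimum distance d = 1.

Enumerate all 2^4 = 16 messages m ∈ F_2^4.
For each, compute codeword c = mG in F_2^7, then tally its weight.
  m = 0000 → c = 0000000, weight = 0.
  m = 1000 → c = 0100101, weight = 3.
  m = 0100 → c = 0010100, weight = 2.
  m = 1100 → c = 0110001, weight = 3.
  m = 0010 → c = 0101010, weight = 3.
  m = 1010 → c = 0001111, weight = 4.
  m = 0110 → c = 0111110, weight = 5.
  m = 1110 → c = 0011011, weight = 4.
  m = 0001 → c = 0110100, weight = 3.
  m = 1001 → c = 0010001, weight = 2.
  m = 0101 → c = 0100000, weight = 1.
  m = 1101 → c = 0000101, weight = 2.
  m = 0011 → c = 0011110, weight = 4.
  m = 1011 → c = 0111011, weight = 5.
  m = 0111 → c = 0001010, weight = 2.
  m = 1111 → c = 0101111, weight = 5.
Tally weights:
  weight 0: 1 codewords.
  weight 1: 1 codewords.
  weight 2: 4 codewords.
  weight 3: 4 codewords.
  weight 4: 3 codewords.
  weight 5: 3 codewords.
Minimum distance d = smallest w > 0 with A_w > 0 = 1.
Sanity: Σ A_w = 16 = 2^4 = 16 ✓.


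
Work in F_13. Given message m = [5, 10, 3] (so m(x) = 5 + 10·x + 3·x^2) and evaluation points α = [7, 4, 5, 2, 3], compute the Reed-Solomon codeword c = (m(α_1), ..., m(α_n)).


c = [1, 2, 0, 11, 10]

Message polynomial: m(x) = 5 + 10·x + 3·x^2 (mod 13).
For each evaluation point α_i, compute m(α_i) mod 13:
  α_1 = 7: Horner steps 3 → 5 → 1, so m(7) = 1.
  α_2 = 4: Horner steps 3 → 9 → 2, so m(4) = 2.
  α_3 = 5: Horner steps 3 → 12 → 0, so m(5) = 0.
  α_4 = 2: Horner steps 3 → 3 → 11, so m(2) = 11.
  α_5 = 3: Horner steps 3 → 6 → 10, so m(3) = 10.
Codeword c = [1, 2, 0, 11, 10] ∈ F_13^5.


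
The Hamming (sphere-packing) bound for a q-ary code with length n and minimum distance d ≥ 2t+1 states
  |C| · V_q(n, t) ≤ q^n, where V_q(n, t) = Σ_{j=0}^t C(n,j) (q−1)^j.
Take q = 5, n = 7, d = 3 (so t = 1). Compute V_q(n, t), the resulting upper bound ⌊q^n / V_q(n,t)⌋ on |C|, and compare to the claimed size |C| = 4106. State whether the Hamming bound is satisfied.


V_q(n, t) = 29, q^n = 78125, Hamming bound = 2693, |C| = 4106 > bound (violated).

Step 1: Compute V_q(n, t) = Σ_{j=0}^1 C(n, j) (q−1)^j.
  j = 0: C(7,0)·(4)^0 = 1·1 = 1.
  j = 1: C(7,1)·(4)^1 = 7·4 = 28.
  V_q(n, t) = 1 + 28 = 29.
Step 2: q^n = 5^7 = 78125.
Step 3: Hamming bound ⌊q^n / V_q(n,t)⌋ = ⌊78125/29⌋ = 2693.
Step 4: Compare |C| = 4106 to 2693: violated.
The claimed |C| lies above the Hamming bound, so no 5-ary code of length 7 with d ≥ 3 can have 4106 codewords.


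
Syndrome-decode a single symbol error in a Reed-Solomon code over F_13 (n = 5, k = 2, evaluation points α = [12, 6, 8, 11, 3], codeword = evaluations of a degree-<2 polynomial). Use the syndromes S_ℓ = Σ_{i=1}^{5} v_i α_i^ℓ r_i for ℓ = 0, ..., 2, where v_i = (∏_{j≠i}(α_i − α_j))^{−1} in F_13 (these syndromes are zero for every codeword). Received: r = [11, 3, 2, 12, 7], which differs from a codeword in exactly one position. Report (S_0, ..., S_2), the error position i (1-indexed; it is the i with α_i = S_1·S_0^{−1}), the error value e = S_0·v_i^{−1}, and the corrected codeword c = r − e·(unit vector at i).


S = (6, 10, 8), error at position 2, error magnitude e = 12, c = [11, 4, 2, 12, 7].

Step 1: column multipliers v_i = (∏_{j≠i}(α_i − α_j))^{−1} mod 13.
  i = 1 (α = 12): (12−6)(12−8)(12−11)(12−3) = 6·4·1·9 = 216 ≡ 8, so v_1 = 8^{−1} = 5 (mod 13).
  i = 2 (α = 6): (6−12)(6−8)(6−11)(6−3) = (−6)·(−2)·(−5)·3 = −180 ≡ 2, so v_2 = 2^{−1} = 7 (mod 13).
  i = 3 (α = 8): (8−12)(8−6)(8−11)(8−3) = (−4)·2·(−3)·5 = 120 ≡ 3, so v_3 = 3^{−1} = 9 (mod 13).
  i = 4 (α = 11): (11−12)(11−6)(11−8)(11−3) = (−1)·5·3·8 = −120 ≡ 10, so v_4 = 10^{−1} = 4 (mod 13).
  i = 5 (α = 3): (3−12)(3−6)(3−8)(3−11) = (−9)·(−3)·(−5)·(−8) = 1080 ≡ 1, so v_5 = 1^{−1} = 1 (mod 13).
  v = [5, 7, 9, 4, 1].
Step 2: syndromes of r = [11, 3, 2, 12, 7] (all sums mod 13).
  S_0 = Σ v_i r_i = 5·11 + 7·3 + 9·2 + 4·12 + 1·7 = 149 ≡ 6.
  S_1 = Σ v_i α_i r_i = 5·12·11 + 7·6·3 + 9·8·2 + 4·11·12 + 1·3·7 = 1479 ≡ 10.
  α_i^2 mod 13 = [1, 10, 12, 4, 9].
  S_2 = Σ v_i α_i^2 r_i = 5·1·11 + 7·10·3 + 9·12·2 + 4·4·12 + 1·9·7 = 736 ≡ 8.
  S = (6, 10, 8) ≠ 0, so r is not a codeword (an error is present).
Step 3: locate the error. For a single error e at position i, S_ℓ = v_i·e·α_i^ℓ, so α_err = S_1/S_0.
  S_0^{−1} = 6^{−1} = 11 (mod 13), so α_err = 10·11 = 110 ≡ 6 = α_2. Error position i = 2.
  Consistency check: S_2/S_1 = 8·4 = 32 ≡ 6 = α_err ✓ (single-error assumption holds).
Step 4: error magnitude e = S_0/v_2 = S_0·∏_{j≠2}(α_2 − α_j) = 6·2 = 12 ≡ 12 (mod 13).
Step 5: correct position 2: c_2 = r_2 − e = 3 − 12 ≡ 4 (mod 13). Hence c = [11, 4, 2, 12, 7].
  Check: interpolating c through the α_i gives m(x) = 10 + 12·x (degree < 2) with m(α_i) = c_i for every i, so c is indeed a codeword.


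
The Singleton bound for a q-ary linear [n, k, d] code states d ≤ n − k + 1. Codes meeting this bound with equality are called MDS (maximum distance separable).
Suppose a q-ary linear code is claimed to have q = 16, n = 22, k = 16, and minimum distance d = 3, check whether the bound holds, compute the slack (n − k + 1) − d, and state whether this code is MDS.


Singleton RHS = n − k + 1 = 7, slack = 4, bound satisfied, not MDS.

Singleton bound: d ≤ n − k + 1.
Here n = 22, k = 16, so n − k + 1 = 7.
Given d = 3, check d ≤ 7: YES.
Slack = (n − k + 1) − d = 4.
The code is NOT MDS (slack = 4 > 0).
Description: the claimed parameters are [22, 16, 3]_16; such a code would be non-MDS.


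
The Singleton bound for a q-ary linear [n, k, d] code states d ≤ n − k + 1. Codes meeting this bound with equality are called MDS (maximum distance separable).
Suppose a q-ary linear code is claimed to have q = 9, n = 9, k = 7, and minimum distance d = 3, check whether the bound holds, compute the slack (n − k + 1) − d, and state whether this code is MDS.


Singleton RHS = n − k + 1 = 3, slack = 0, bound satisfied, MDS.

Singleton bound: d ≤ n − k + 1.
Here n = 9, k = 7, so n − k + 1 = 3.
Given d = 3, check d ≤ 3: YES.
Slack = (n − k + 1) − d = 0.
The code is MDS (slack = 0).
Description: the claimed parameters are [9, 7, 3]_9; such a code would be MDS (meets Singleton bound).


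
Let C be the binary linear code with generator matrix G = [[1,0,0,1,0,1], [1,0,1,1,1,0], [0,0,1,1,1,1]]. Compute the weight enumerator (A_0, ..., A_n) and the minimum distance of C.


Weight distribution: A_0 = 1, A_1 = 1, A_2 = 1, A_3 = 3, A_4 = 2. Minimum distance d = 1.

Enumerate all 2^3 = 8 messages m ∈ F_2^3.
For each, compute codeword c = mG in F_2^6, then tally its weight.
  m = 000 → c = 000000, weight = 0.
  m = 100 → c = 100101, weight = 3.
  m = 010 → c = 101110, weight = 4.
  m = 110 → c = 001011, weight = 3.
  m = 001 → c = 001111, weight = 4.
  m = 101 → c = 101010, weight = 3.
  m = 011 → c = 100001, weight = 2.
  m = 111 → c = 000100, weight = 1.
Tally weights:
  weight 0: 1 codewords.
  weight 1: 1 codewords.
  weight 2: 1 codewords.
  weight 3: 3 codewords.
  weight 4: 2 codewords.
Minimum distance d = smallest w > 0 with A_w > 0 = 1.
Sanity: Σ A_w = 8 = 2^3 = 8 ✓.


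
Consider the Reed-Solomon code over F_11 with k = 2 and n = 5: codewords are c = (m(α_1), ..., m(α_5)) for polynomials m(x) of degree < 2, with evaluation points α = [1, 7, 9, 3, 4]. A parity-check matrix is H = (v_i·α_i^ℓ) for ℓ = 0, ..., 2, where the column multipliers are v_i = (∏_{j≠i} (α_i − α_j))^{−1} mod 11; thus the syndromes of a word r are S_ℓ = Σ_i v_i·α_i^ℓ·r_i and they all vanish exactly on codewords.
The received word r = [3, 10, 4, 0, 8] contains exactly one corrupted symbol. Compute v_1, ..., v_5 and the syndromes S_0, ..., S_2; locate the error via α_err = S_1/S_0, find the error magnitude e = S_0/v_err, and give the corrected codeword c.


S = (4, 4, 4), error at position 1, error magnitude e = 8, c = [6, 10, 4, 0, 8].

Step 1: column multipliers v_i = (∏_{j≠i}(α_i − α_j))^{−1} mod 11.
  i = 1 (α = 1): (1−7)(1−9)(1−3)(1−4) = (−6)·(−8)·(−2)·(−3) = 288 ≡ 2, so v_1 = 2^{−1} = 6 (mod 11).
  i = 2 (α = 7): (7−1)(7−9)(7−3)(7−4) = 6·(−2)·4·3 = −144 ≡ 10, so v_2 = 10^{−1} = 10 (mod 11).
  i = 3 (α = 9): (9−1)(9−7)(9−3)(9−4) = 8·2·6·5 = 480 ≡ 7, so v_3 = 7^{−1} = 8 (mod 11).
  i = 4 (α = 3): (3−1)(3−7)(3−9)(3−4) = 2·(−4)·(−6)·(−1) = −48 ≡ 7, so v_4 = 7^{−1} = 8 (mod 11).
  i = 5 (α = 4): (4−1)(4−7)(4−9)(4−3) = 3·(−3)·(−5)·1 = 45 ≡ 1, so v_5 = 1^{−1} = 1 (mod 11).
  v = [6, 10, 8, 8, 1].
Step 2: syndromes of r = [3, 10, 4, 0, 8] (all sums mod 11).
  S_0 = Σ v_i r_i = 6·3 + 10·10 + 8·4 + 8·0 + 1·8 = 158 ≡ 4.
  S_1 = Σ v_i α_i r_i = 6·1·3 + 10·7·10 + 8·9·4 + 8·3·0 + 1·4·8 = 1038 ≡ 4.
  α_i^2 mod 11 = [1, 5, 4, 9, 5].
  S_2 = Σ v_i α_i^2 r_i = 6·1·3 + 10·5·10 + 8·4·4 + 8·9·0 + 1·5·8 = 686 ≡ 4.
  S = (4, 4, 4) ≠ 0, so r is not a codeword (an error is present).
Step 3: locate the error. For a single error e at position i, S_ℓ = v_i·e·α_i^ℓ, so α_err = S_1/S_0.
  S_0^{−1} = 4^{−1} = 3 (mod 11), so α_err = 4·3 = 12 ≡ 1 = α_1. Error position i = 1.
  Consistency check: S_2/S_1 = 4·3 = 12 ≡ 1 = α_err ✓ (single-error assumption holds).
Step 4: error magnitude e = S_0/v_1 = S_0·∏_{j≠1}(α_1 − α_j) = 4·2 = 8 ≡ 8 (mod 11).
Step 5: correct position 1: c_1 = r_1 − e = 3 − 8 ≡ 6 (mod 11). Hence c = [6, 10, 4, 0, 8].
  Check: interpolating c through the α_i gives m(x) = 9 + 8·x (degree < 2) with m(α_i) = c_i for every i, so c is indeed a codeword.


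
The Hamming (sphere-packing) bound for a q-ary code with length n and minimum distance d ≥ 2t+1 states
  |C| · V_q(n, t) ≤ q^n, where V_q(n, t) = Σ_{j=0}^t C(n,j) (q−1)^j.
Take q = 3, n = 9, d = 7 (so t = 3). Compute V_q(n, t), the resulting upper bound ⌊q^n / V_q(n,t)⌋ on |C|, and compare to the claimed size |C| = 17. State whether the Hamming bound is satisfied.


V_q(n, t) = 835, q^n = 19683, Hamming bound = 23, |C| = 17 ≤ bound (satisfied).

Step 1: Compute V_q(n, t) = Σ_{j=0}^3 C(n, j) (q−1)^j.
  j = 0: C(9,0)·(2)^0 = 1·1 = 1.
  j = 1: C(9,1)·(2)^1 = 9·2 = 18.
  j = 2: C(9,2)·(2)^2 = 36·4 = 144.
  j = 3: C(9,3)·(2)^3 = 84·8 = 672.
  V_q(n, t) = 1 + 18 + 144 + 672 = 835.
Step 2: q^n = 3^9 = 19683.
Step 3: Hamming bound ⌊q^n / V_q(n,t)⌋ = ⌊19683/835⌋ = 23.
Step 4: Compare |C| = 17 to 23: satisfied.
The claimed |C| lies below the Hamming bound.


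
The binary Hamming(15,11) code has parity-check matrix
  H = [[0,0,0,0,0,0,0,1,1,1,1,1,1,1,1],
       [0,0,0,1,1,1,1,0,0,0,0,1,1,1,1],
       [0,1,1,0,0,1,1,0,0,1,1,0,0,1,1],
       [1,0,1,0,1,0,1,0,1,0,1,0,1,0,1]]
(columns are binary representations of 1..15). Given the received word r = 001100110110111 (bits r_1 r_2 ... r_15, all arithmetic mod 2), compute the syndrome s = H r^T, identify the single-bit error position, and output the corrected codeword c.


s = (0, 1, 0, 1)^T, error position = 5, corrected codeword c = 001110110110111

Compute s = H r^T mod 2 one row at a time:
  s_1 = 1 + 0 + 1 + 1 + 0 + 1 + 1 + 1 = 6 ≡ 0 (mod 2).
  s_2 = 1 + 0 + 0 + 1 + 0 + 1 + 1 + 1 = 5 ≡ 1 (mod 2).
  s_3 = 0 + 1 + 0 + 1 + 1 + 1 + 1 + 1 = 6 ≡ 0 (mod 2).
  s_4 = 0 + 1 + 0 + 1 + 0 + 1 + 1 + 1 = 5 ≡ 1 (mod 2).
s = (0, 1, 0, 1)^T — this equals column 5 of H (binary 0101), so error is at position 5.
Correct: flip bit 5 of r = 001100110110111 to get c = 001110110110111.


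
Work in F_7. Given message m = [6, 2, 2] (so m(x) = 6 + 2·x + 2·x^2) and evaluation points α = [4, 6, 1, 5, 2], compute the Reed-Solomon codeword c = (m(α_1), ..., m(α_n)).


c = [4, 6, 3, 3, 4]

Message polynomial: m(x) = 6 + 2·x + 2·x^2 (mod 7).
For each evaluation point α_i, compute m(α_i) mod 7:
  α_1 = 4: Horner steps 2 → 3 → 4, so m(4) = 4.
  α_2 = 6: Horner steps 2 → 0 → 6, so m(6) = 6.
  α_3 = 1: Horner steps 2 → 4 → 3, so m(1) = 3.
  α_4 = 5: Horner steps 2 → 5 → 3, so m(5) = 3.
  α_5 = 2: Horner steps 2 → 6 → 4, so m(2) = 4.
Codeword c = [4, 6, 3, 3, 4] ∈ F_7^5.


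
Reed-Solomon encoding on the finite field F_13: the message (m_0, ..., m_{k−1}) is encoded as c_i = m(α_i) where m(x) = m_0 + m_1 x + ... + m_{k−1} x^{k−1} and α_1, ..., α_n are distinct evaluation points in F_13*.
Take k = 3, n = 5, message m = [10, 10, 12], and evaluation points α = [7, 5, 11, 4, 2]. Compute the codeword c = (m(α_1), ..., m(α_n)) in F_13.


c = [5, 9, 12, 8, 0]

Message polynomial: m(x) = 10 + 10·x + 12·x^2 (mod 13).
For each evaluation point α_i, compute m(α_i) mod 13:
  α_1 = 7: Horner steps 12 → 3 → 5, so m(7) = 5.
  α_2 = 5: Horner steps 12 → 5 → 9, so m(5) = 9.
  α_3 = 11: Horner steps 12 → 12 → 12, so m(11) = 12.
  α_4 = 4: Horner steps 12 → 6 → 8, so m(4) = 8.
  α_5 = 2: Horner steps 12 → 8 → 0, so m(2) = 0.
Codeword c = [5, 9, 12, 8, 0] ∈ F_13^5.


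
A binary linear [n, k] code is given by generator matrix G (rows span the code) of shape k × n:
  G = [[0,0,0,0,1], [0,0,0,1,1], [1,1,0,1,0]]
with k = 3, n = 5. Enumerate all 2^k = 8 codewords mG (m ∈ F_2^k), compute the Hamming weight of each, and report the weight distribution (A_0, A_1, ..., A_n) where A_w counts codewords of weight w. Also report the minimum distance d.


Weight distribution: A_0 = 1, A_1 = 2, A_2 = 2, A_3 = 2, A_4 = 1. Minimum distance d = 1.

Enumerate all 2^3 = 8 messages m ∈ F_2^3.
For each, compute codeword c = mG in F_2^5, then tally its weight.
  m = 000 → c = 00000, weight = 0.
  m = 100 → c = 00001, weight = 1.
  m = 010 → c = 00011, weight = 2.
  m = 110 → c = 00010, weight = 1.
  m = 001 → c = 11010, weight = 3.
  m = 101 → c = 11011, weight = 4.
  m = 011 → c = 11001, weight = 3.
  m = 111 → c = 11000, weight = 2.
Tally weights:
  weight 0: 1 codewords.
  weight 1: 2 codewords.
  weight 2: 2 codewords.
  weight 3: 2 codewords.
  weight 4: 1 codewords.
Minimum distance d = smallest w > 0 with A_w > 0 = 1.
Sanity: Σ A_w = 8 = 2^3 = 8 ✓.


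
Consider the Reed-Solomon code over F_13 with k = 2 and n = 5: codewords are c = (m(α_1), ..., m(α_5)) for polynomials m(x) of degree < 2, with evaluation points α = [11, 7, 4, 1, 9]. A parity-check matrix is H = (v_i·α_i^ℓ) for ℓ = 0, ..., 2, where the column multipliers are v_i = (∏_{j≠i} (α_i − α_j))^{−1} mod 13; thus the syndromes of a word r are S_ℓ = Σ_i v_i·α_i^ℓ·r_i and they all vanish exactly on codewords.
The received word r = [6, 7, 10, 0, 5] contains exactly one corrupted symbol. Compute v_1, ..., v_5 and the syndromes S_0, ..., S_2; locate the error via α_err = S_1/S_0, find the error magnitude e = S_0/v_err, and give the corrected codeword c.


S = (3, 7, 12), error at position 1, error magnitude e = 3, c = [3, 7, 10, 0, 5].

Step 1: column multipliers v_i = (∏_{j≠i}(α_i − α_j))^{−1} mod 13.
  i = 1 (α = 11): (11−7)(11−4)(11−1)(11−9) = 4·7·10·2 = 560 ≡ 1, so v_1 = 1^{−1} = 1 (mod 13).
  i = 2 (α = 7): (7−11)(7−4)(7−1)(7−9) = (−4)·3·6·(−2) = 144 ≡ 1, so v_2 = 1^{−1} = 1 (mod 13).
  i = 3 (α = 4): (4−11)(4−7)(4−1)(4−9) = (−7)·(−3)·3·(−5) = −315 ≡ 10, so v_3 = 10^{−1} = 4 (mod 13).
  i = 4 (α = 1): (1−11)(1−7)(1−4)(1−9) = (−10)·(−6)·(−3)·(−8) = 1440 ≡ 10, so v_4 = 10^{−1} = 4 (mod 13).
  i = 5 (α = 9): (9−11)(9−7)(9−4)(9−1) = (−2)·2·5·8 = −160 ≡ 9, so v_5 = 9^{−1} = 3 (mod 13).
  v = [1, 1, 4, 4, 3].
Step 2: syndromes of r = [6, 7, 10, 0, 5] (all sums mod 13).
  S_0 = Σ v_i r_i = 1·6 + 1·7 + 4·10 + 4·0 + 3·5 = 68 ≡ 3.
  S_1 = Σ v_i α_i r_i = 1·11·6 + 1·7·7 + 4·4·10 + 4·1·0 + 3·9·5 = 410 ≡ 7.
  α_i^2 mod 13 = [4, 10, 3, 1, 3].
  S_2 = Σ v_i α_i^2 r_i = 1·4·6 + 1·10·7 + 4·3·10 + 4·1·0 + 3·3·5 = 259 ≡ 12.
  S = (3, 7, 12) ≠ 0, so r is not a codeword (an error is present).
Step 3: locate the error. For a single error e at position i, S_ℓ = v_i·e·α_i^ℓ, so α_err = S_1/S_0.
  S_0^{−1} = 3^{−1} = 9 (mod 13), so α_err = 7·9 = 63 ≡ 11 = α_1. Error position i = 1.
  Consistency check: S_2/S_1 = 12·2 = 24 ≡ 11 = α_err ✓ (single-error assumption holds).
Step 4: error magnitude e = S_0/v_1 = S_0·∏_{j≠1}(α_1 − α_j) = 3·1 = 3 ≡ 3 (mod 13).
Step 5: correct position 1: c_1 = r_1 − e = 6 − 3 ≡ 3 (mod 13). Hence c = [3, 7, 10, 0, 5].
  Check: interpolating c through the α_i gives m(x) = 1 + 12·x (degree < 2) with m(α_i) = c_i for every i, so c is indeed a codeword.


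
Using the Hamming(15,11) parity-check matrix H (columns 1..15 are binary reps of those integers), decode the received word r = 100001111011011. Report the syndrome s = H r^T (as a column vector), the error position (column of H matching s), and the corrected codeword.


s = (0, 1, 1, 1)^T, error position = 7, corrected codeword c = 100001011011011

Compute s = H r^T mod 2 one row at a time:
  s_1 = 1 + 1 + 0 + 1 + 1 + 0 + 1 + 1 = 6 ≡ 0 (mod 2).
  s_2 = 0 + 0 + 1 + 1 + 1 + 0 + 1 + 1 = 5 ≡ 1 (mod 2).
  s_3 = 0 + 0 + 1 + 1 + 0 + 1 + 1 + 1 = 5 ≡ 1 (mod 2).
  s_4 = 1 + 0 + 0 + 1 + 1 + 1 + 0 + 1 = 5 ≡ 1 (mod 2).
s = (0, 1, 1, 1)^T — this equals column 7 of H (binary 0111), so error is at position 7.
Correct: flip bit 7 of r = 100001111011011 to get c = 100001011011011.


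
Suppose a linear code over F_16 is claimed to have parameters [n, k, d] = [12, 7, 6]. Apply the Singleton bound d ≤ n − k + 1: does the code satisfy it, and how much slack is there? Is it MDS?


Singleton RHS = n − k + 1 = 6, slack = 0, bound satisfied, MDS.

Singleton bound: d ≤ n − k + 1.
Here n = 12, k = 7, so n − k + 1 = 6.
Given d = 6, check d ≤ 6: YES.
Slack = (n − k + 1) − d = 0.
The code is MDS (slack = 0).
Description: the claimed parameters are [12, 7, 6]_16; such a code would be MDS (meets Singleton bound).


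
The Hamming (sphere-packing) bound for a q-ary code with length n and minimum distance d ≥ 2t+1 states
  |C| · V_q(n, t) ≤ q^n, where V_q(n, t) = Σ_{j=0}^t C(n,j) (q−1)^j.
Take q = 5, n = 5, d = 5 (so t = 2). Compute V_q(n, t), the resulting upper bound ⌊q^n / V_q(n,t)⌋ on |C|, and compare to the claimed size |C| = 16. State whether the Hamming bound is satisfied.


V_q(n, t) = 181, q^n = 3125, Hamming bound = 17, |C| = 16 ≤ bound (satisfied).

Step 1: Compute V_q(n, t) = Σ_{j=0}^2 C(n, j) (q−1)^j.
  j = 0: C(5,0)·(4)^0 = 1·1 = 1.
  j = 1: C(5,1)·(4)^1 = 5·4 = 20.
  j = 2: C(5,2)·(4)^2 = 10·16 = 160.
  V_q(n, t) = 1 + 20 + 160 = 181.
Step 2: q^n = 5^5 = 3125.
Step 3: Hamming bound ⌊q^n / V_q(n,t)⌋ = ⌊3125/181⌋ = 17.
Step 4: Compare |C| = 16 to 17: satisfied.
The claimed |C| lies below the Hamming bound.


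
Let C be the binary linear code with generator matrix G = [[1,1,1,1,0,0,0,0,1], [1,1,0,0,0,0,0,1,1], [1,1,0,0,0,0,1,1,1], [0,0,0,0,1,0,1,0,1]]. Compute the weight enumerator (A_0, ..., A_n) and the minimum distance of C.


Weight distribution: A_0 = 1, A_1 = 1, A_2 = 1, A_3 = 2, A_4 = 3, A_5 = 5, A_6 = 3. Minimum distance d = 1.

Enumerate all 2^4 = 16 messages m ∈ F_2^4.
For each, compute codeword c = mG in F_2^9, then tally its weight.
  m = 0000 → c = 000000000, weight = 0.
  m = 1000 → c = 111100001, weight = 5.
  m = 0100 → c = 110000011, weight = 4.
  m = 1100 → c = 001100010, weight = 3.
  m = 0010 → c = 110000111, weight = 5.
  m = 1010 → c = 001100110, weight = 4.
  m = 0110 → c = 000000100, weight = 1.
  m = 1110 → c = 111100101, weight = 6.
  m = 0001 → c = 000010101, weight = 3.
  m = 1001 → c = 111110100, weight = 6.
  m = 0101 → c = 110010110, weight = 5.
  m = 1101 → c = 001110111, weight = 6.
  m = 0011 → c = 110010010, weight = 4.
  m = 1011 → c = 001110011, weight = 5.
  m = 0111 → c = 000010001, weight = 2.
  m = 1111 → c = 111110000, weight = 5.
Tally weights:
  weight 0: 1 codewords.
  weight 1: 1 codewords.
  weight 2: 1 codewords.
  weight 3: 2 codewords.
  weight 4: 3 codewords.
  weight 5: 5 codewords.
  weight 6: 3 codewords.
Minimum distance d = smallest w > 0 with A_w > 0 = 1.
Sanity: Σ A_w = 16 = 2^4 = 16 ✓.


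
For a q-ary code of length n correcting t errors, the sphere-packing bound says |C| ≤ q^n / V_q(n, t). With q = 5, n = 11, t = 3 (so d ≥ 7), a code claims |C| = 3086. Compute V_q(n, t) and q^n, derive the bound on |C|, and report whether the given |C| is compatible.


V_q(n, t) = 11485, q^n = 48828125, Hamming bound = 4251, |C| = 3086 ≤ bound (satisfied).

Step 1: Compute V_q(n, t) = Σ_{j=0}^3 C(n, j) (q−1)^j.
  j = 0: C(11,0)·(4)^0 = 1·1 = 1.
  j = 1: C(11,1)·(4)^1 = 11·4 = 44.
  j = 2: C(11,2)·(4)^2 = 55·16 = 880.
  j = 3: C(11,3)·(4)^3 = 165·64 = 10560.
  V_q(n, t) = 1 + 44 + 880 + 10560 = 11485.
Step 2: q^n = 5^11 = 48828125.
Step 3: Hamming bound ⌊q^n / V_q(n,t)⌋ = ⌊48828125/11485⌋ = 4251.
Step 4: Compare |C| = 3086 to 4251: satisfied.
The claimed |C| lies below the Hamming bound.


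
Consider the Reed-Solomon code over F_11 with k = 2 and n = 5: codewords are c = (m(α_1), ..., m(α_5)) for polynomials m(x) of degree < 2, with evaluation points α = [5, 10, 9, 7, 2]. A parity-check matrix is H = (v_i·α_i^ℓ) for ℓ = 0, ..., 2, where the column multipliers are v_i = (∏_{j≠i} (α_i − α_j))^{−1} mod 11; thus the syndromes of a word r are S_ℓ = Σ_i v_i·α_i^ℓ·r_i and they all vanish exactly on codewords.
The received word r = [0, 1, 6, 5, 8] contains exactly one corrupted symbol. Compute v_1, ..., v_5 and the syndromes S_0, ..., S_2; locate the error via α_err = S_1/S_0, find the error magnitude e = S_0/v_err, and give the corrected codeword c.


S = (7, 2, 10), error at position 1, error magnitude e = 7, c = [4, 1, 6, 5, 8].

Step 1: column multipliers v_i = (∏_{j≠i}(α_i − α_j))^{−1} mod 11.
  i = 1 (α = 5): (5−10)(5−9)(5−7)(5−2) = (−5)·(−4)·(−2)·3 = −120 ≡ 1, so v_1 = 1^{−1} = 1 (mod 11).
  i = 2 (α = 10): (10−5)(10−9)(10−7)(10−2) = 5·1·3·8 = 120 ≡ 10, so v_2 = 10^{−1} = 10 (mod 11).
  i = 3 (α = 9): (9−5)(9−10)(9−7)(9−2) = 4·(−1)·2·7 = −56 ≡ 10, so v_3 = 10^{−1} = 10 (mod 11).
  i = 4 (α = 7): (7−5)(7−10)(7−9)(7−2) = 2·(−3)·(−2)·5 = 60 ≡ 5, so v_4 = 5^{−1} = 9 (mod 11).
  i = 5 (α = 2): (2−5)(2−10)(2−9)(2−7) = (−3)·(−8)·(−7)·(−5) = 840 ≡ 4, so v_5 = 4^{−1} = 3 (mod 11).
  v = [1, 10, 10, 9, 3].
Step 2: syndromes of r = [0, 1, 6, 5, 8] (all sums mod 11).
  S_0 = Σ v_i r_i = 1·0 + 10·1 + 10·6 + 9·5 + 3·8 = 139 ≡ 7.
  S_1 = Σ v_i α_i r_i = 1·5·0 + 10·10·1 + 10·9·6 + 9·7·5 + 3·2·8 = 1003 ≡ 2.
  α_i^2 mod 11 = [3, 1, 4, 5, 4].
  S_2 = Σ v_i α_i^2 r_i = 1·3·0 + 10·1·1 + 10·4·6 + 9·5·5 + 3·4·8 = 571 ≡ 10.
  S = (7, 2, 10) ≠ 0, so r is not a codeword (an error is present).
Step 3: locate the error. For a single error e at position i, S_ℓ = v_i·e·α_i^ℓ, so α_err = S_1/S_0.
  S_0^{−1} = 7^{−1} = 8 (mod 11), so α_err = 2·8 = 16 ≡ 5 = α_1. Error position i = 1.
  Consistency check: S_2/S_1 = 10·6 = 60 ≡ 5 = α_err ✓ (single-error assumption holds).
Step 4: error magnitude e = S_0/v_1 = S_0·∏_{j≠1}(α_1 − α_j) = 7·1 = 7 ≡ 7 (mod 11).
Step 5: correct position 1: c_1 = r_1 − e = 0 − 7 ≡ 4 (mod 11). Hence c = [4, 1, 6, 5, 8].
  Check: interpolating c through the α_i gives m(x) = 7 + 6·x (degree < 2) with m(α_i) = c_i for every i, so c is indeed a codeword.


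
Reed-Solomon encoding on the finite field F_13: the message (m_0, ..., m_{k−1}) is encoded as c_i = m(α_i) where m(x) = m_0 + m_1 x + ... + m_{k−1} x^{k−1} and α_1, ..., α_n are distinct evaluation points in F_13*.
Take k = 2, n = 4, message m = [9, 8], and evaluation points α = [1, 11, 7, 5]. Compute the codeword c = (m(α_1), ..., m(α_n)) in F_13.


c = [4, 6, 0, 10]

Message polynomial: m(x) = 9 + 8·x (mod 13).
For each evaluation point α_i, compute m(α_i) mod 13:
  α_1 = 1: Horner steps 8 → 4, so m(1) = 4.
  α_2 = 11: Horner steps 8 → 6, so m(11) = 6.
  α_3 = 7: Horner steps 8 → 0, so m(7) = 0.
  α_4 = 5: Horner steps 8 → 10, so m(5) = 10.
Codeword c = [4, 6, 0, 10] ∈ F_13^4.


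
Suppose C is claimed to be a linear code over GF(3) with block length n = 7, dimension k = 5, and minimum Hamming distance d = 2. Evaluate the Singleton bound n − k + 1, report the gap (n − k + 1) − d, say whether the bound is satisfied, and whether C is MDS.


Singleton RHS = n − k + 1 = 3, slack = 1, bound satisfied, not MDS.

Singleton bound: d ≤ n − k + 1.
Here n = 7, k = 5, so n − k + 1 = 3.
Given d = 2, check d ≤ 3: YES.
Slack = (n − k + 1) − d = 1.
The code is NOT MDS (slack = 1 > 0).
Description: the claimed parameters are [7, 5, 2]_3; such a code would be non-MDS.


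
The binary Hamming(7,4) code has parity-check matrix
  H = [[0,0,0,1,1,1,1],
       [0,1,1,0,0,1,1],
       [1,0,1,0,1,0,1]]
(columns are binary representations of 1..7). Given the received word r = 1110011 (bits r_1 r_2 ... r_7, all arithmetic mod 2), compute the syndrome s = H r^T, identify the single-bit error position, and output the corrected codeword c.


s = (0, 0, 1)^T, error position = 1, corrected codeword c = 0110011

Compute s = H r^T mod 2 one row at a time:
  s_1 = 0 + 0 + 1 + 1 = 2 ≡ 0 (mod 2).
  s_2 = 1 + 1 + 1 + 1 = 4 ≡ 0 (mod 2).
  s_3 = 1 + 1 + 0 + 1 = 3 ≡ 1 (mod 2).
s = (0, 0, 1)^T — this equals column 1 of H (binary 001), so error is at position 1.
Correct: flip bit 1 of r = 1110011 to get c = 0110011.


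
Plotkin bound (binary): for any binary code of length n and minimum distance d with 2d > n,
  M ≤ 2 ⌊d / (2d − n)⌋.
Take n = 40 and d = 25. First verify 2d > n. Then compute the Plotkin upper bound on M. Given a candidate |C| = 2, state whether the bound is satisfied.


Plotkin bound M ≤ 4; given |C| = 2 ≤ bound (satisfied).

Check applicability: 2d = 50, n = 40.
2d − n = 10 > 0, so Plotkin applies.
Compute d/(2d−n) = 25/10 ≈ 2.5000.
⌊d/(2d−n)⌋ = 2.
Plotkin bound: M ≤ 2·2 = 4.
Given |C| = 2, check: satisfied.
This |C| is below the Plotkin bound.


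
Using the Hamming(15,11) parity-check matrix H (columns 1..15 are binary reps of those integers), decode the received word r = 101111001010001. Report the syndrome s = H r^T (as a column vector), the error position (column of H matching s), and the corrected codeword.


s = (1, 0, 0, 0)^T, error position = 8, corrected codeword c = 101111011010001

Compute s = H r^T mod 2 one row at a time:
  s_1 = 0 + 1 + 0 + 1 + 0 + 0 + 0 + 1 = 3 ≡ 1 (mod 2).
  s_2 = 1 + 1 + 1 + 0 + 0 + 0 + 0 + 1 = 4 ≡ 0 (mod 2).
  s_3 = 0 + 1 + 1 + 0 + 0 + 1 + 0 + 1 = 4 ≡ 0 (mod 2).
  s_4 = 1 + 1 + 1 + 0 + 1 + 1 + 0 + 1 = 6 ≡ 0 (mod 2).
s = (1, 0, 0, 0)^T — this equals column 8 of H (binary 1000), so error is at position 8.
Correct: flip bit 8 of r = 101111001010001 to get c = 101111011010001.


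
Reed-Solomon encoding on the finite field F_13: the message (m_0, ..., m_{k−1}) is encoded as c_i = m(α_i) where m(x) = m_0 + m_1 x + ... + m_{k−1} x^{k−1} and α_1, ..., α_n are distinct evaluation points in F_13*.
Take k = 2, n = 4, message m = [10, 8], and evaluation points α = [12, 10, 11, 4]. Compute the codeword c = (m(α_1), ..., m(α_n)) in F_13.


c = [2, 12, 7, 3]

Message polynomial: m(x) = 10 + 8·x (mod 13).
For each evaluation point α_i, compute m(α_i) mod 13:
  α_1 = 12: Horner steps 8 → 2, so m(12) = 2.
  α_2 = 10: Horner steps 8 → 12, so m(10) = 12.
  α_3 = 11: Horner steps 8 → 7, so m(11) = 7.
  α_4 = 4: Horner steps 8 → 3, so m(4) = 3.
Codeword c = [2, 12, 7, 3] ∈ F_13^4.


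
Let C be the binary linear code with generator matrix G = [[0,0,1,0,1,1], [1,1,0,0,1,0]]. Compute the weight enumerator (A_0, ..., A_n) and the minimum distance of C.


Weight distribution: A_0 = 1, A_3 = 2, A_4 = 1. Minimum distance d = 3.

Enumerate all 2^2 = 4 messages m ∈ F_2^2.
For each, compute codeword c = mG in F_2^6, then tally its weight.
  m = 00 → c = 000000, weight = 0.
  m = 10 → c = 001011, weight = 3.
  m = 01 → c = 110010, weight = 3.
  m = 11 → c = 111001, weight = 4.
Tally weights:
  weight 0: 1 codewords.
  weight 3: 2 codewords.
  weight 4: 1 codewords.
Minimum distance d = smallest w > 0 with A_w > 0 = 3.
Sanity: Σ A_w = 4 = 2^2 = 4 ✓.


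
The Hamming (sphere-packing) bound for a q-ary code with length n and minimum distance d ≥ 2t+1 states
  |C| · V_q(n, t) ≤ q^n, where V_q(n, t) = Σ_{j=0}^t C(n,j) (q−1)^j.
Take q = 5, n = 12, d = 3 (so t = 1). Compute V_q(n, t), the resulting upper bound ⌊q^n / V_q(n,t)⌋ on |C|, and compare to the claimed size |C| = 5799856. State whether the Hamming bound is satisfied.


V_q(n, t) = 49, q^n = 244140625, Hamming bound = 4982461, |C| = 5799856 > bound (violated).

Step 1: Compute V_q(n, t) = Σ_{j=0}^1 C(n, j) (q−1)^j.
  j = 0: C(12,0)·(4)^0 = 1·1 = 1.
  j = 1: C(12,1)·(4)^1 = 12·4 = 48.
  V_q(n, t) = 1 + 48 = 49.
Step 2: q^n = 5^12 = 244140625.
Step 3: Hamming bound ⌊q^n / V_q(n,t)⌋ = ⌊244140625/49⌋ = 4982461.
Step 4: Compare |C| = 5799856 to 4982461: violated.
The claimed |C| lies above the Hamming bound, so no 5-ary code of length 12 with d ≥ 3 can have 5799856 codewords.
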